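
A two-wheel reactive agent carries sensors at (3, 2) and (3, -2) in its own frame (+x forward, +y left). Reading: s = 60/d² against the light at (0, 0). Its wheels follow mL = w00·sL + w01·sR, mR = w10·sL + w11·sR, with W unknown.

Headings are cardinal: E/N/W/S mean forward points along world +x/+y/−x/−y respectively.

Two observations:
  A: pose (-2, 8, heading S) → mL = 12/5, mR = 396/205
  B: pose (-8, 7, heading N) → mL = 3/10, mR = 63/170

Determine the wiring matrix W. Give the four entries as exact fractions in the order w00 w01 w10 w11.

obs A: pose=(-2,8,S) → sL=12/5, sR=60/41, mL=12/5, mR=396/205
obs B: pose=(-8,7,N) → sL=3/10, sR=15/34, mL=3/10, mR=63/170
sensor matrix S = [[12/5, 60/41], [3/10, 15/34]]; det S = 432/697
solve [mL_A; mL_B] = S·[w00; w01] and [mR_A; mR_B] = S·[w10; w11]:
  w00 = 1, w01 = 0, w10 = 1/2, w11 = 1/2

1 0 1/2 1/2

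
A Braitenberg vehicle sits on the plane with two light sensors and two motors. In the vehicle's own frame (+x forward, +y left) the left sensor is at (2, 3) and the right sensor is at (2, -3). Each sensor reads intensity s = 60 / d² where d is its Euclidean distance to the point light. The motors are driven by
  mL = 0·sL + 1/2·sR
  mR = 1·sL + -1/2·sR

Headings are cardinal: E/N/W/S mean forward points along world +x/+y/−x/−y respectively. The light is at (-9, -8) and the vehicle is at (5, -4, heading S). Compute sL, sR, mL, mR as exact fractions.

60/293 12/25 6/25 -258/7325

left sensor world pos  = (8, -6); dL² = 293
right sensor world pos = (2, -6); dR² = 125
sL = 60/293 = 60/293
sR = 60/125 = 12/25
mL = 0·sL + 1/2·sR = 6/25
mR = 1·sL + -1/2·sR = -258/7325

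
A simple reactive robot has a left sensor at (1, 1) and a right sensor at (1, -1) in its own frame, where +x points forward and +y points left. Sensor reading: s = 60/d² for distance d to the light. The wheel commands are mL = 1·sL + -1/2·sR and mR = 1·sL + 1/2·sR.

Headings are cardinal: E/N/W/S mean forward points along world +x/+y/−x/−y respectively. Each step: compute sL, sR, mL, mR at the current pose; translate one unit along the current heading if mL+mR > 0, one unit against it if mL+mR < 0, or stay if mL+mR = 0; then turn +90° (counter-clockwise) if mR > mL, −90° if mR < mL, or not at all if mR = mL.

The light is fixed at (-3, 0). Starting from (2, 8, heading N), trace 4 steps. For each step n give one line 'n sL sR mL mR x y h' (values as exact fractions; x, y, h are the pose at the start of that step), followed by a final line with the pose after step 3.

n=0: pose=(2,8,N); sL=60/97, sR=20/39; mL=1370/3783, mR=3310/3783; mL+mR=120/97 → advance +1; mR−mL=20/39 → turn +1·90°
n=1: pose=(2,9,W); sL=3/4, sR=15/29; mL=57/116, mR=117/116; mL+mR=3/2 → advance +1; mR−mL=15/29 → turn +1·90°
n=2: pose=(1,9,S); sL=60/89, sR=60/73; mL=1710/6497, mR=7050/6497; mL+mR=120/89 → advance +1; mR−mL=60/73 → turn +1·90°
n=3: pose=(1,8,E); sL=30/53, sR=30/37; mL=315/1961, mR=1905/1961; mL+mR=60/53 → advance +1; mR−mL=30/37 → turn +1·90°

0 60/97 20/39 1370/3783 3310/3783 2 8 N
1 3/4 15/29 57/116 117/116 2 9 W
2 60/89 60/73 1710/6497 7050/6497 1 9 S
3 30/53 30/37 315/1961 1905/1961 1 8 E
final 2 8 N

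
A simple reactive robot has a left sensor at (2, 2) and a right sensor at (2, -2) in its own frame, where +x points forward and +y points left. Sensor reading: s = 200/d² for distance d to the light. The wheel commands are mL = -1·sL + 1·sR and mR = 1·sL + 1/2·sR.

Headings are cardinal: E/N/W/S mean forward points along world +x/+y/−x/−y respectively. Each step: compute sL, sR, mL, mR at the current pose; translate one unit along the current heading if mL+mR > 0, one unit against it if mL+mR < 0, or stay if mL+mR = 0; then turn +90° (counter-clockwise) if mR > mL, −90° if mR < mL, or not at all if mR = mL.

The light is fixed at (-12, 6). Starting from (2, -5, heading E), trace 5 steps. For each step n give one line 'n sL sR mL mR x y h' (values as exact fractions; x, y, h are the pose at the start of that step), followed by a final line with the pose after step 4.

n=0: pose=(2,-5,E); sL=200/337, sR=8/17; mL=-704/5729, mR=4748/5729; mL+mR=12/17 → advance +1; mR−mL=5452/5729 → turn +1·90°
n=1: pose=(3,-5,N); sL=4/5, sR=20/37; mL=-48/185, mR=198/185; mL+mR=30/37 → advance +1; mR−mL=246/185 → turn +1·90°
n=2: pose=(3,-4,W); sL=200/313, sR=200/233; mL=16000/72929, mR=77900/72929; mL+mR=300/233 → advance +1; mR−mL=61900/72929 → turn +1·90°
n=3: pose=(2,-4,S); sL=1/2, sR=25/36; mL=7/36, mR=61/72; mL+mR=25/24 → advance +1; mR−mL=47/72 → turn +1·90°
n=4: pose=(2,-5,E); sL=200/337, sR=8/17; mL=-704/5729, mR=4748/5729; mL+mR=12/17 → advance +1; mR−mL=5452/5729 → turn +1·90°

0 200/337 8/17 -704/5729 4748/5729 2 -5 E
1 4/5 20/37 -48/185 198/185 3 -5 N
2 200/313 200/233 16000/72929 77900/72929 3 -4 W
3 1/2 25/36 7/36 61/72 2 -4 S
4 200/337 8/17 -704/5729 4748/5729 2 -5 E
final 3 -5 N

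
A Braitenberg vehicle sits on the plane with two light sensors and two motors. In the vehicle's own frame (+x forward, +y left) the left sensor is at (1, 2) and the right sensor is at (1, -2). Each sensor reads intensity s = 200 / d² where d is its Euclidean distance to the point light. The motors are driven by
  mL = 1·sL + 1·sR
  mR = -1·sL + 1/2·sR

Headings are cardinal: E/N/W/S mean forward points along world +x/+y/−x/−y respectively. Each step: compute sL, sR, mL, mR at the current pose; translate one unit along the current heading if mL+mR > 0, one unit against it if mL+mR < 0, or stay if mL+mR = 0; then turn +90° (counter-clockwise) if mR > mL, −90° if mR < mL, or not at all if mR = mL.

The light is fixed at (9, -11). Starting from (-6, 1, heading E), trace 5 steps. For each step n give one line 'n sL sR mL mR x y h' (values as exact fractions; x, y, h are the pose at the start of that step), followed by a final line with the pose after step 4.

n=0: pose=(-6,1,E); sL=25/49, sR=25/37; mL=2150/1813, mR=-625/3626; mL+mR=75/74 → advance +1; mR−mL=-4925/3626 → turn -1·90°
n=1: pose=(-5,1,S); sL=40/53, sR=200/377; mL=25680/19981, mR=-9780/19981; mL+mR=300/377 → advance +1; mR−mL=-35460/19981 → turn -1·90°
n=2: pose=(-5,0,W); sL=100/153, sR=100/197; mL=35000/30141, mR=-12050/30141; mL+mR=150/197 → advance +1; mR−mL=-47050/30141 → turn -1·90°
n=3: pose=(-6,0,N); sL=200/433, sR=200/313; mL=149200/135529, mR=-19300/135529; mL+mR=300/313 → advance +1; mR−mL=-168500/135529 → turn -1·90°
n=4: pose=(-6,1,E); sL=25/49, sR=25/37; mL=2150/1813, mR=-625/3626; mL+mR=75/74 → advance +1; mR−mL=-4925/3626 → turn -1·90°

0 25/49 25/37 2150/1813 -625/3626 -6 1 E
1 40/53 200/377 25680/19981 -9780/19981 -5 1 S
2 100/153 100/197 35000/30141 -12050/30141 -5 0 W
3 200/433 200/313 149200/135529 -19300/135529 -6 0 N
4 25/49 25/37 2150/1813 -625/3626 -6 1 E
final -5 1 S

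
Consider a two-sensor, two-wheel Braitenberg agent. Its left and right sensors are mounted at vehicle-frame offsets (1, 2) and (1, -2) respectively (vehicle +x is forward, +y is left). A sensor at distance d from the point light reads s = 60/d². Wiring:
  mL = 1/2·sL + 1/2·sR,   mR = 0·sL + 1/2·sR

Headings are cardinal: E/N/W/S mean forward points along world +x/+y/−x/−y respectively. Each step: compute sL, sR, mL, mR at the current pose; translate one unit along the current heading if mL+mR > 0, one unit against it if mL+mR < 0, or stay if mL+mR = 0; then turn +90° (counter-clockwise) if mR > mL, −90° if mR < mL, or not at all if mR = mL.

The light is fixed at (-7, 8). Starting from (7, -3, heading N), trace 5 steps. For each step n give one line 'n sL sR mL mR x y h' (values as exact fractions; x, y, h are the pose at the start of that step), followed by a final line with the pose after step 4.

n=0: pose=(7,-3,N); sL=15/61, sR=15/89; mL=1125/5429, mR=15/178; mL+mR=3165/10858 → advance +1; mR−mL=-15/122 → turn -1·90°
n=1: pose=(7,-2,E); sL=60/289, sR=20/123; mL=6580/35547, mR=10/123; mL+mR=9470/35547 → advance +1; mR−mL=-30/289 → turn -1·90°
n=2: pose=(8,-2,S); sL=6/41, sR=6/29; mL=210/1189, mR=3/29; mL+mR=333/1189 → advance +1; mR−mL=-3/41 → turn -1·90°
n=3: pose=(8,-3,W); sL=12/73, sR=60/277; mL=3852/20221, mR=30/277; mL+mR=6042/20221 → advance +1; mR−mL=-6/73 → turn -1·90°
n=4: pose=(7,-3,N); sL=15/61, sR=15/89; mL=1125/5429, mR=15/178; mL+mR=3165/10858 → advance +1; mR−mL=-15/122 → turn -1·90°

0 15/61 15/89 1125/5429 15/178 7 -3 N
1 60/289 20/123 6580/35547 10/123 7 -2 E
2 6/41 6/29 210/1189 3/29 8 -2 S
3 12/73 60/277 3852/20221 30/277 8 -3 W
4 15/61 15/89 1125/5429 15/178 7 -3 N
final 7 -2 E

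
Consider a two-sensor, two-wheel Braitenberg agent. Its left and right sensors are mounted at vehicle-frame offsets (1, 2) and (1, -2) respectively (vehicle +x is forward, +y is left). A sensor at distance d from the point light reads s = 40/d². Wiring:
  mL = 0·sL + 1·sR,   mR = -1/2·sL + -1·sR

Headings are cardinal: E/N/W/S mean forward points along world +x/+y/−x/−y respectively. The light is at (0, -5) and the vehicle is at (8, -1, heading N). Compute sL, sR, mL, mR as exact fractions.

left sensor world pos  = (6, 0); dL² = 61
right sensor world pos = (10, 0); dR² = 125
sL = 40/61 = 40/61
sR = 40/125 = 8/25
mL = 0·sL + 1·sR = 8/25
mR = -1/2·sL + -1·sR = -988/1525

40/61 8/25 8/25 -988/1525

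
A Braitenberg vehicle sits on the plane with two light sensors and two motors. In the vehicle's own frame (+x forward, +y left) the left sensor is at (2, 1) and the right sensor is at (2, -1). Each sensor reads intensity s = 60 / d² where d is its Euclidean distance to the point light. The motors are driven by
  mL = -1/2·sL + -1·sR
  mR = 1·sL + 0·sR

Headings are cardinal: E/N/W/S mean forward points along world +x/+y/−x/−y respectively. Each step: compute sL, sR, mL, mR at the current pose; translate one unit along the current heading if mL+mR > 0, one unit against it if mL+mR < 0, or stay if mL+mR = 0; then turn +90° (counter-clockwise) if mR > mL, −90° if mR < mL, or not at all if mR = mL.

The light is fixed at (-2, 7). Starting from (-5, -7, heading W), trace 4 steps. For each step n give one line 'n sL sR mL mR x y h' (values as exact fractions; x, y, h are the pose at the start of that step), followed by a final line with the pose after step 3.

0 6/25 30/97 -1041/2425 6/25 -5 -7 W
1 60/257 12/53 -4674/13621 60/257 -4 -7 S
2 5/12 15/49 -605/1176 5/12 -4 -6 E
3 60/137 12/25 -2394/3425 60/137 -5 -6 N
final -5 -7 W

n=0: pose=(-5,-7,W); sL=6/25, sR=30/97; mL=-1041/2425, mR=6/25; mL+mR=-459/2425 → advance -1; mR−mL=1623/2425 → turn +1·90°
n=1: pose=(-4,-7,S); sL=60/257, sR=12/53; mL=-4674/13621, mR=60/257; mL+mR=-1494/13621 → advance -1; mR−mL=7854/13621 → turn +1·90°
n=2: pose=(-4,-6,E); sL=5/12, sR=15/49; mL=-605/1176, mR=5/12; mL+mR=-115/1176 → advance -1; mR−mL=365/392 → turn +1·90°
n=3: pose=(-5,-6,N); sL=60/137, sR=12/25; mL=-2394/3425, mR=60/137; mL+mR=-894/3425 → advance -1; mR−mL=3894/3425 → turn +1·90°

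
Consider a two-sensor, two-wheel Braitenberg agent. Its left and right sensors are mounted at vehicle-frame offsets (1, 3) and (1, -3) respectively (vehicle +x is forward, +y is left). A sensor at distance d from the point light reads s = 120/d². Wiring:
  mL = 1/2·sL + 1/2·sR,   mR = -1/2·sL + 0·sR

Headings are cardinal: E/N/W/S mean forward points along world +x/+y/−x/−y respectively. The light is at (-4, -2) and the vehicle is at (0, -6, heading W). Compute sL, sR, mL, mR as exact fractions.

left sensor world pos  = (-1, -9); dL² = 58
right sensor world pos = (-1, -3); dR² = 10
sL = 120/58 = 60/29
sR = 120/10 = 12
mL = 1/2·sL + 1/2·sR = 204/29
mR = -1/2·sL + 0·sR = -30/29

60/29 12 204/29 -30/29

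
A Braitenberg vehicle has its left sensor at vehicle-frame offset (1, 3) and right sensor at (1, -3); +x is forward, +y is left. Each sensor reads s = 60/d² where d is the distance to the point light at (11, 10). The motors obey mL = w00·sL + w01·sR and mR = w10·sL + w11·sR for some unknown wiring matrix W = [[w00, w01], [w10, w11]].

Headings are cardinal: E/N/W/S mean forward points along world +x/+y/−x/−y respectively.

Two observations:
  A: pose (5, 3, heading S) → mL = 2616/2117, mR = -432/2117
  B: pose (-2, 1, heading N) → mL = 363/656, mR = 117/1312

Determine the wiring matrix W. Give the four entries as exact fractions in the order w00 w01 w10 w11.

obs A: pose=(5,3,S) → sL=60/73, sR=12/29, mL=2616/2117, mR=-432/2117
obs B: pose=(-2,1,N) → sL=3/16, sR=15/41, mL=363/656, mR=117/1312
sensor matrix S = [[60/73, 12/29], [3/16, 15/41]]; det S = 77463/347188
solve [mL_A; mL_B] = S·[w00; w01] and [mR_A; mR_B] = S·[w10; w11]:
  w00 = 1, w01 = 1, w10 = -1/2, w11 = 1/2

1 1 -1/2 1/2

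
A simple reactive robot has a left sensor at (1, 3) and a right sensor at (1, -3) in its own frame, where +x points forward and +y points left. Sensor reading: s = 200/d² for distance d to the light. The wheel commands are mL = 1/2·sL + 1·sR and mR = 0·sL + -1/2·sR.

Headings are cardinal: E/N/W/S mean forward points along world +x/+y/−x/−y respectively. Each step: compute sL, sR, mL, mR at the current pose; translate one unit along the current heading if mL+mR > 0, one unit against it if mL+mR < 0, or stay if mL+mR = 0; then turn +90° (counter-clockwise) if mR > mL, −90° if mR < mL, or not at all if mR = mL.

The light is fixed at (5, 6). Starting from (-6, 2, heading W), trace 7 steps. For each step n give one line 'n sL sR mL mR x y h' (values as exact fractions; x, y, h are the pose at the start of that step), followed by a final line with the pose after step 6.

n=0: pose=(-6,2,W); sL=200/193, sR=40/29; mL=10620/5597, mR=-20/29; mL+mR=6760/5597 → advance +1; mR−mL=-14480/5597 → turn -1·90°
n=1: pose=(-7,2,N); sL=100/117, sR=20/9; mL=310/117, mR=-10/9; mL+mR=20/13 → advance +1; mR−mL=-440/117 → turn -1·90°
n=2: pose=(-7,3,E); sL=200/121, sR=200/157; mL=39900/18997, mR=-100/157; mL+mR=27800/18997 → advance +1; mR−mL=-52000/18997 → turn -1·90°
n=3: pose=(-6,3,S); sL=5/2, sR=50/53; mL=465/212, mR=-25/53; mL+mR=365/212 → advance +1; mR−mL=-565/212 → turn -1·90°
n=4: pose=(-6,2,W); sL=200/193, sR=40/29; mL=10620/5597, mR=-20/29; mL+mR=6760/5597 → advance +1; mR−mL=-14480/5597 → turn -1·90°
n=5: pose=(-7,2,N); sL=100/117, sR=20/9; mL=310/117, mR=-10/9; mL+mR=20/13 → advance +1; mR−mL=-440/117 → turn -1·90°
n=6: pose=(-7,3,E); sL=200/121, sR=200/157; mL=39900/18997, mR=-100/157; mL+mR=27800/18997 → advance +1; mR−mL=-52000/18997 → turn -1·90°

0 200/193 40/29 10620/5597 -20/29 -6 2 W
1 100/117 20/9 310/117 -10/9 -7 2 N
2 200/121 200/157 39900/18997 -100/157 -7 3 E
3 5/2 50/53 465/212 -25/53 -6 3 S
4 200/193 40/29 10620/5597 -20/29 -6 2 W
5 100/117 20/9 310/117 -10/9 -7 2 N
6 200/121 200/157 39900/18997 -100/157 -7 3 E
final -6 3 S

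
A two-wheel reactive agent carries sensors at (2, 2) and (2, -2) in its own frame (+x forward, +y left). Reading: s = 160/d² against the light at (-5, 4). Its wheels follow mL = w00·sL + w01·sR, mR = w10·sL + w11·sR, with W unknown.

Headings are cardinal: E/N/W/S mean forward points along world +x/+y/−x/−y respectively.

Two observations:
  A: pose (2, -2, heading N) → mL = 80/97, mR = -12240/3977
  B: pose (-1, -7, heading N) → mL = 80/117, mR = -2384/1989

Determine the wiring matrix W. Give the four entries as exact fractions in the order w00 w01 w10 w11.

0 1/2 -1 1/2

obs A: pose=(2,-2,N) → sL=160/41, sR=160/97, mL=80/97, mR=-12240/3977
obs B: pose=(-1,-7,N) → sL=32/17, sR=160/117, mL=80/117, mR=-2384/1989
sensor matrix S = [[160/41, 160/97], [32/17, 160/117]]; det S = 17653760/7910253
solve [mL_A; mL_B] = S·[w00; w01] and [mR_A; mR_B] = S·[w10; w11]:
  w00 = 0, w01 = 1/2, w10 = -1, w11 = 1/2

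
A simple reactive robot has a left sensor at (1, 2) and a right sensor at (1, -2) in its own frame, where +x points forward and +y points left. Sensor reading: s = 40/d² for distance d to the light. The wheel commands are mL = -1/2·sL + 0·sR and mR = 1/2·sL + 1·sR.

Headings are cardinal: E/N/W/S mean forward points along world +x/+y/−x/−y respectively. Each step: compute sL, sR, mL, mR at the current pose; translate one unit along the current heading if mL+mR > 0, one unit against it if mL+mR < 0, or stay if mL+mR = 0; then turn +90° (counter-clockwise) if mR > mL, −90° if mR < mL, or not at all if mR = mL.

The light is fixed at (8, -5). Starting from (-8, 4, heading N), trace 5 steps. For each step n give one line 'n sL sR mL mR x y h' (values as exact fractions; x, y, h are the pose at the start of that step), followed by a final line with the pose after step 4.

n=0: pose=(-8,4,N); sL=5/53, sR=5/37; mL=-5/106, mR=715/3922; mL+mR=5/37 → advance +1; mR−mL=450/1961 → turn +1·90°
n=1: pose=(-8,5,W); sL=40/353, sR=40/433; mL=-20/353, mR=22780/152849; mL+mR=40/433 → advance +1; mR−mL=31440/152849 → turn +1·90°
n=2: pose=(-9,5,S); sL=20/153, sR=20/221; mL=-10/153, mR=310/1989; mL+mR=20/221 → advance +1; mR−mL=440/1989 → turn +1·90°
n=3: pose=(-9,4,E); sL=40/377, sR=8/61; mL=-20/377, mR=4236/22997; mL+mR=8/61 → advance +1; mR−mL=5456/22997 → turn +1·90°
n=4: pose=(-8,4,N); sL=5/53, sR=5/37; mL=-5/106, mR=715/3922; mL+mR=5/37 → advance +1; mR−mL=450/1961 → turn +1·90°

0 5/53 5/37 -5/106 715/3922 -8 4 N
1 40/353 40/433 -20/353 22780/152849 -8 5 W
2 20/153 20/221 -10/153 310/1989 -9 5 S
3 40/377 8/61 -20/377 4236/22997 -9 4 E
4 5/53 5/37 -5/106 715/3922 -8 4 N
final -8 5 W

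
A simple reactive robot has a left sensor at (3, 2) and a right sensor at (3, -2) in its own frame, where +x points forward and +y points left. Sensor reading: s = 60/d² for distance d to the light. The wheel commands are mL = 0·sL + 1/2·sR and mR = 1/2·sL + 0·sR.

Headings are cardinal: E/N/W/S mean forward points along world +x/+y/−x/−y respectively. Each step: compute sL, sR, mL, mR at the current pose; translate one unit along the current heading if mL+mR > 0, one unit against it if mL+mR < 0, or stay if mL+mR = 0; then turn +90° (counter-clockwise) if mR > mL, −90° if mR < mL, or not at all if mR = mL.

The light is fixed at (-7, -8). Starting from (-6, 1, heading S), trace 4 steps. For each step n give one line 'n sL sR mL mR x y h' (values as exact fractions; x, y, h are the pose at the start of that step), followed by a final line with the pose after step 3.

0 4/3 60/37 30/37 2/3 -6 1 S
1 3/2 15/26 15/52 3/4 -6 0 W
2 60/29 60/29 30/29 30/29 -7 0 S
3 3 3 3/2 3/2 -7 -1 S
final -7 -2 S

n=0: pose=(-6,1,S); sL=4/3, sR=60/37; mL=30/37, mR=2/3; mL+mR=164/111 → advance +1; mR−mL=-16/111 → turn -1·90°
n=1: pose=(-6,0,W); sL=3/2, sR=15/26; mL=15/52, mR=3/4; mL+mR=27/26 → advance +1; mR−mL=6/13 → turn +1·90°
n=2: pose=(-7,0,S); sL=60/29, sR=60/29; mL=30/29, mR=30/29; mL+mR=60/29 → advance +1; mR−mL=0 → turn +0·90°
n=3: pose=(-7,-1,S); sL=3, sR=3; mL=3/2, mR=3/2; mL+mR=3 → advance +1; mR−mL=0 → turn +0·90°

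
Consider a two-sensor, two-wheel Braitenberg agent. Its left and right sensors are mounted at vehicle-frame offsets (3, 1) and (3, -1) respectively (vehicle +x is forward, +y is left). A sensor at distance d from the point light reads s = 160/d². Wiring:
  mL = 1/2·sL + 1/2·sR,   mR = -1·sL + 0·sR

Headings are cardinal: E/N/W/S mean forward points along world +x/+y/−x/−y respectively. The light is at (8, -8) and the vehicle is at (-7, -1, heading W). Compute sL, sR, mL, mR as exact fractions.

left sensor world pos  = (-10, -2); dL² = 360
right sensor world pos = (-10, 0); dR² = 388
sL = 160/360 = 4/9
sR = 160/388 = 40/97
mL = 1/2·sL + 1/2·sR = 374/873
mR = -1·sL + 0·sR = -4/9

4/9 40/97 374/873 -4/9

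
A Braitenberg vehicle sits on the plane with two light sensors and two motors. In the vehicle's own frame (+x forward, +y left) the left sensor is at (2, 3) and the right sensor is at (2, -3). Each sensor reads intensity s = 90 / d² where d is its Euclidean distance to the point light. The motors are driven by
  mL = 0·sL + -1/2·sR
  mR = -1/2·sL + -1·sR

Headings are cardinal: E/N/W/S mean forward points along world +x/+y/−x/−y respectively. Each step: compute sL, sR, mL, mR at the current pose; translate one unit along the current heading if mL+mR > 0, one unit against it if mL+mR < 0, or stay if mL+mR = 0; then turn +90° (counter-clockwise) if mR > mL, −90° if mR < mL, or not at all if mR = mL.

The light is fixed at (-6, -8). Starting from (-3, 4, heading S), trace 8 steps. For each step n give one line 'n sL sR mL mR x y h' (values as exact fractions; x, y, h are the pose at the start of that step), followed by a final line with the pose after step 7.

0 45/68 9/10 -9/20 -837/680 -3 4 S
1 90/101 90/257 -45/257 -20655/25957 -3 5 W
2 45/113 45/137 -45/274 -16335/30962 -2 5 N
3 10/29 10/13 -5/13 -355/377 -2 4 E
4 45/68 9/10 -9/20 -837/680 -3 4 S
5 90/101 90/257 -45/257 -20655/25957 -3 5 W
6 45/113 45/137 -45/274 -16335/30962 -2 5 N
7 10/29 10/13 -5/13 -355/377 -2 4 E
final -3 4 S

n=0: pose=(-3,4,S); sL=45/68, sR=9/10; mL=-9/20, mR=-837/680; mL+mR=-1143/680 → advance -1; mR−mL=-531/680 → turn -1·90°
n=1: pose=(-3,5,W); sL=90/101, sR=90/257; mL=-45/257, mR=-20655/25957; mL+mR=-25200/25957 → advance -1; mR−mL=-16110/25957 → turn -1·90°
n=2: pose=(-2,5,N); sL=45/113, sR=45/137; mL=-45/274, mR=-16335/30962; mL+mR=-10710/15481 → advance -1; mR−mL=-5625/15481 → turn -1·90°
n=3: pose=(-2,4,E); sL=10/29, sR=10/13; mL=-5/13, mR=-355/377; mL+mR=-500/377 → advance -1; mR−mL=-210/377 → turn -1·90°
n=4: pose=(-3,4,S); sL=45/68, sR=9/10; mL=-9/20, mR=-837/680; mL+mR=-1143/680 → advance -1; mR−mL=-531/680 → turn -1·90°
n=5: pose=(-3,5,W); sL=90/101, sR=90/257; mL=-45/257, mR=-20655/25957; mL+mR=-25200/25957 → advance -1; mR−mL=-16110/25957 → turn -1·90°
n=6: pose=(-2,5,N); sL=45/113, sR=45/137; mL=-45/274, mR=-16335/30962; mL+mR=-10710/15481 → advance -1; mR−mL=-5625/15481 → turn -1·90°
n=7: pose=(-2,4,E); sL=10/29, sR=10/13; mL=-5/13, mR=-355/377; mL+mR=-500/377 → advance -1; mR−mL=-210/377 → turn -1·90°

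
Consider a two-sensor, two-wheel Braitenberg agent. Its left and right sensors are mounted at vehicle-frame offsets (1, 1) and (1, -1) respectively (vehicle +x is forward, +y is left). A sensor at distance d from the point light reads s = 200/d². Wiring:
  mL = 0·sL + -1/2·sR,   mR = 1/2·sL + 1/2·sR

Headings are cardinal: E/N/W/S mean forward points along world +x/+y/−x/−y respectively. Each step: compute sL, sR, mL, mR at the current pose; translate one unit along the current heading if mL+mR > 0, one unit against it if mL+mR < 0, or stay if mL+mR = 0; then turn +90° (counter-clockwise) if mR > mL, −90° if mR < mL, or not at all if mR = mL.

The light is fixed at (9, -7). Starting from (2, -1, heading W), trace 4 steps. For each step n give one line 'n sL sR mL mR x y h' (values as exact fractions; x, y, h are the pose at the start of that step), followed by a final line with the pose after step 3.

n=0: pose=(2,-1,W); sL=200/89, sR=200/113; mL=-100/113, mR=20200/10057; mL+mR=100/89 → advance +1; mR−mL=29100/10057 → turn +1·90°
n=1: pose=(1,-1,S); sL=100/37, sR=100/53; mL=-50/53, mR=4500/1961; mL+mR=50/37 → advance +1; mR−mL=6350/1961 → turn +1·90°
n=2: pose=(1,-2,E); sL=40/17, sR=40/13; mL=-20/13, mR=600/221; mL+mR=20/17 → advance +1; mR−mL=940/221 → turn +1·90°
n=3: pose=(2,-2,N); sL=2, sR=25/9; mL=-25/18, mR=43/18; mL+mR=1 → advance +1; mR−mL=34/9 → turn +1·90°

0 200/89 200/113 -100/113 20200/10057 2 -1 W
1 100/37 100/53 -50/53 4500/1961 1 -1 S
2 40/17 40/13 -20/13 600/221 1 -2 E
3 2 25/9 -25/18 43/18 2 -2 N
final 2 -1 W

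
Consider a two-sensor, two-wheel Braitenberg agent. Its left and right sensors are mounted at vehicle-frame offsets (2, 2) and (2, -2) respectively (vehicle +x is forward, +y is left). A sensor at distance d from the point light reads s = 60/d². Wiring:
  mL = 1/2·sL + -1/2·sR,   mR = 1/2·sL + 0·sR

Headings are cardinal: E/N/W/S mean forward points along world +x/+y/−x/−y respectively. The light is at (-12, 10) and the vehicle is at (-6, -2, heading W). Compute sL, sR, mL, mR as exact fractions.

left sensor world pos  = (-8, -4); dL² = 212
right sensor world pos = (-8, 0); dR² = 116
sL = 60/212 = 15/53
sR = 60/116 = 15/29
mL = 1/2·sL + -1/2·sR = -180/1537
mR = 1/2·sL + 0·sR = 15/106

15/53 15/29 -180/1537 15/106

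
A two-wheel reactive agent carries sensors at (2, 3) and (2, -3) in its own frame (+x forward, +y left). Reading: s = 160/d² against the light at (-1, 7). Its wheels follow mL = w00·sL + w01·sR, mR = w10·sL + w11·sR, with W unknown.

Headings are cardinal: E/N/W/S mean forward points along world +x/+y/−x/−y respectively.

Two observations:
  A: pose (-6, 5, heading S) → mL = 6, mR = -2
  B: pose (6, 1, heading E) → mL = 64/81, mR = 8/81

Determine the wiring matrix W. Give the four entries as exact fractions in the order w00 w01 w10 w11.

1 -1 -1/2 1

obs A: pose=(-6,5,S) → sL=8, sR=2, mL=6, mR=-2
obs B: pose=(6,1,E) → sL=16/9, sR=80/81, mL=64/81, mR=8/81
sensor matrix S = [[8, 2], [16/9, 80/81]]; det S = 352/81
solve [mL_A; mL_B] = S·[w00; w01] and [mR_A; mR_B] = S·[w10; w11]:
  w00 = 1, w01 = -1, w10 = -1/2, w11 = 1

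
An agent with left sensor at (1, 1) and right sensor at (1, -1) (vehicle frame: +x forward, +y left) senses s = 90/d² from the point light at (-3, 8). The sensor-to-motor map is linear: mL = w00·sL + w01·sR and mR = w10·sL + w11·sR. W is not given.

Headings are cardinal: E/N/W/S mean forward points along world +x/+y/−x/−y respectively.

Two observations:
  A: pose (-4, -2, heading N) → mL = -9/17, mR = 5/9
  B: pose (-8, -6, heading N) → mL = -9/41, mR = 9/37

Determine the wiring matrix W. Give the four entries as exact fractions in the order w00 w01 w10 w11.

obs A: pose=(-4,-2,N) → sL=18/17, sR=10/9, mL=-9/17, mR=5/9
obs B: pose=(-8,-6,N) → sL=18/41, sR=18/37, mL=-9/41, mR=9/37
sensor matrix S = [[18/17, 10/9], [18/41, 18/37]]; det S = 704/25789
solve [mL_A; mL_B] = S·[w00; w01] and [mR_A; mR_B] = S·[w10; w11]:
  w00 = -1/2, w01 = 0, w10 = 0, w11 = 1/2

-1/2 0 0 1/2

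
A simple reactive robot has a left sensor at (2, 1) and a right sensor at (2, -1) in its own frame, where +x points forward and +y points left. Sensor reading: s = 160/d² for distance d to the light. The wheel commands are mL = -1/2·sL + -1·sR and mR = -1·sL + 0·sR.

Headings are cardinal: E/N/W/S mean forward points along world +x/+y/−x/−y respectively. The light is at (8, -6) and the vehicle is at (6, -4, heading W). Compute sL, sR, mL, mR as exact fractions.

left sensor world pos  = (4, -5); dL² = 17
right sensor world pos = (4, -3); dR² = 25
sL = 160/17 = 160/17
sR = 160/25 = 32/5
mL = -1/2·sL + -1·sR = -944/85
mR = -1·sL + 0·sR = -160/17

160/17 32/5 -944/85 -160/17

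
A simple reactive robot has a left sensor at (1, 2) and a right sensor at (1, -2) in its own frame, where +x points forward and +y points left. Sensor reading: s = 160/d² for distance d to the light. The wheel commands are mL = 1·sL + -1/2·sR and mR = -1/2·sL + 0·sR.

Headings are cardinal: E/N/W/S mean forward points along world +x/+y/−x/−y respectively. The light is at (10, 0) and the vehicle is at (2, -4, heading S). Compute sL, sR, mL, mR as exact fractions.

160/61 32/25 3024/1525 -80/61

left sensor world pos  = (4, -5); dL² = 61
right sensor world pos = (0, -5); dR² = 125
sL = 160/61 = 160/61
sR = 160/125 = 32/25
mL = 1·sL + -1/2·sR = 3024/1525
mR = -1/2·sL + 0·sR = -80/61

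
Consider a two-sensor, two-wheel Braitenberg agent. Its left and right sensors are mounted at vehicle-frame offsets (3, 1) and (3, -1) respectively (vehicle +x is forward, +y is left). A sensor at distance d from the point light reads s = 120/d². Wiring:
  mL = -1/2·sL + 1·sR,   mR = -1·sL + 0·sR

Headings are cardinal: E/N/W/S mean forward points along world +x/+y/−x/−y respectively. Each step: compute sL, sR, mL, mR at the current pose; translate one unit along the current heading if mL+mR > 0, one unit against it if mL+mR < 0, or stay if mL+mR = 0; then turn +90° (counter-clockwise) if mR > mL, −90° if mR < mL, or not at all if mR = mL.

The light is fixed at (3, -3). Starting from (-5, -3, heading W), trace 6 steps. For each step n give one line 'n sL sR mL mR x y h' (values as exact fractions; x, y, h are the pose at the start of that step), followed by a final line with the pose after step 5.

0 60/61 60/61 30/61 -60/61 -5 -3 W
1 120/73 8/3 404/219 -120/73 -4 -3 N
2 6 15/2 9/2 -6 -4 -2 E
3 120/53 24/17 252/901 -120/53 -5 -2 S
4 60/61 12/13 342/793 -60/61 -5 -1 W
5 120/89 120/61 7020/5429 -120/89 -4 -1 N
final -4 -2 E

n=0: pose=(-5,-3,W); sL=60/61, sR=60/61; mL=30/61, mR=-60/61; mL+mR=-30/61 → advance -1; mR−mL=-90/61 → turn -1·90°
n=1: pose=(-4,-3,N); sL=120/73, sR=8/3; mL=404/219, mR=-120/73; mL+mR=44/219 → advance +1; mR−mL=-764/219 → turn -1·90°
n=2: pose=(-4,-2,E); sL=6, sR=15/2; mL=9/2, mR=-6; mL+mR=-3/2 → advance -1; mR−mL=-21/2 → turn -1·90°
n=3: pose=(-5,-2,S); sL=120/53, sR=24/17; mL=252/901, mR=-120/53; mL+mR=-1788/901 → advance -1; mR−mL=-2292/901 → turn -1·90°
n=4: pose=(-5,-1,W); sL=60/61, sR=12/13; mL=342/793, mR=-60/61; mL+mR=-438/793 → advance -1; mR−mL=-1122/793 → turn -1·90°
n=5: pose=(-4,-1,N); sL=120/89, sR=120/61; mL=7020/5429, mR=-120/89; mL+mR=-300/5429 → advance -1; mR−mL=-14340/5429 → turn -1·90°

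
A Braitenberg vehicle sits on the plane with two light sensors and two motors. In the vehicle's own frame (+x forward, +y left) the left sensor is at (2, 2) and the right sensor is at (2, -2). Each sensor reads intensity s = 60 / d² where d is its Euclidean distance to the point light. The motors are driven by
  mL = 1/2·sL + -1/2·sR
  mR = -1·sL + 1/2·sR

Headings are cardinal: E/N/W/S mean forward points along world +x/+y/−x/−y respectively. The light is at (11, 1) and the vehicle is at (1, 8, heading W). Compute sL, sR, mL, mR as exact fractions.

left sensor world pos  = (-1, 6); dL² = 169
right sensor world pos = (-1, 10); dR² = 225
sL = 60/169 = 60/169
sR = 60/225 = 4/15
mL = 1/2·sL + -1/2·sR = 112/2535
mR = -1·sL + 1/2·sR = -562/2535

60/169 4/15 112/2535 -562/2535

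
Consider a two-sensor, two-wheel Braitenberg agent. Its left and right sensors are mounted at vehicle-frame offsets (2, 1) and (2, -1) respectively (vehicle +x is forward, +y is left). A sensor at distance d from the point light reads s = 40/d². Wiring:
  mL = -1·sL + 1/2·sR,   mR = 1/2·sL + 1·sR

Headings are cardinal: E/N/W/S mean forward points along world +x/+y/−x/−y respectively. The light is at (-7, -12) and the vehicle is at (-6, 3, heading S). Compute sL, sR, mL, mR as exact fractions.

40/173 40/169 -3300/29237 10300/29237

left sensor world pos  = (-5, 1); dL² = 173
right sensor world pos = (-7, 1); dR² = 169
sL = 40/173 = 40/173
sR = 40/169 = 40/169
mL = -1·sL + 1/2·sR = -3300/29237
mR = 1/2·sL + 1·sR = 10300/29237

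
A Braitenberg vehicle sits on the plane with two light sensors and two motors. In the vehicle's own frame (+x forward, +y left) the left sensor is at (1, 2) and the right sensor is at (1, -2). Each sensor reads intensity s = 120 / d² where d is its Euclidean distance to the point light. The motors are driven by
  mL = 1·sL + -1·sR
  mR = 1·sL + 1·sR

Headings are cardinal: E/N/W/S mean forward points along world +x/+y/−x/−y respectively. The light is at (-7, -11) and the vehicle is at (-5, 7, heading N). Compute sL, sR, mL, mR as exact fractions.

120/361 120/377 1920/136097 88560/136097

left sensor world pos  = (-7, 8); dL² = 361
right sensor world pos = (-3, 8); dR² = 377
sL = 120/361 = 120/361
sR = 120/377 = 120/377
mL = 1·sL + -1·sR = 1920/136097
mR = 1·sL + 1·sR = 88560/136097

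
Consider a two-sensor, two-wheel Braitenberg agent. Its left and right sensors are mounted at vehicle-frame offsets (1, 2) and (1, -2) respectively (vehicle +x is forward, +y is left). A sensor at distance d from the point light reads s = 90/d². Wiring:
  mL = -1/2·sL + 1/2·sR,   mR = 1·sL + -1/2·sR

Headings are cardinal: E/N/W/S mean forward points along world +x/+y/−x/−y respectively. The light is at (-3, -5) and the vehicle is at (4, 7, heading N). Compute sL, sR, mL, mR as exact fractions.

45/97 9/25 -126/2425 1377/4850

left sensor world pos  = (2, 8); dL² = 194
right sensor world pos = (6, 8); dR² = 250
sL = 90/194 = 45/97
sR = 90/250 = 9/25
mL = -1/2·sL + 1/2·sR = -126/2425
mR = 1·sL + -1/2·sR = 1377/4850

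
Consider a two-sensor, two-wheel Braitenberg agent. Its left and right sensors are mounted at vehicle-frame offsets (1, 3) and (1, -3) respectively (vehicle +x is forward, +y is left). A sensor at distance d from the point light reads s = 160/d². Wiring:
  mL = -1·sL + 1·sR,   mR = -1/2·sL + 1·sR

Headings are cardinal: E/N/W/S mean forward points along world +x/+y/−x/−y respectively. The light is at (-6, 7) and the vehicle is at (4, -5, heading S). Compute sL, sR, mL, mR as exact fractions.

80/169 80/109 4800/18421 9160/18421

left sensor world pos  = (7, -6); dL² = 338
right sensor world pos = (1, -6); dR² = 218
sL = 160/338 = 80/169
sR = 160/218 = 80/109
mL = -1·sL + 1·sR = 4800/18421
mR = -1/2·sL + 1·sR = 9160/18421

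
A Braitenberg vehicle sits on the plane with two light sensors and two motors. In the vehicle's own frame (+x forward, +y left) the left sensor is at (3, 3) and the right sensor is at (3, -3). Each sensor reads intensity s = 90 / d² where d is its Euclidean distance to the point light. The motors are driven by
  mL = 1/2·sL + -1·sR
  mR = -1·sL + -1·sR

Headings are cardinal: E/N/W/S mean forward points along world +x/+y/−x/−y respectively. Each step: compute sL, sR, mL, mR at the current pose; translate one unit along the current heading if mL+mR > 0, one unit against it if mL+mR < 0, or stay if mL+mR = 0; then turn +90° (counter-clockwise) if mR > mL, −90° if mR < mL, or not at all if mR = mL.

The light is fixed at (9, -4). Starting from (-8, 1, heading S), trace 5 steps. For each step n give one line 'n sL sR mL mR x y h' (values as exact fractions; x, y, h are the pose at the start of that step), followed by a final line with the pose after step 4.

0 9/20 45/202 9/4040 -1359/2020 -8 1 S
1 90/409 90/481 -15165/196729 -80100/196729 -8 2 W
2 45/221 9/25 -2853/11050 -3114/5525 -7 2 N
3 90/233 90/173 -13185/40309 -36540/40309 -7 1 E
4 9/20 45/202 9/4040 -1359/2020 -8 1 S
final -8 2 W

n=0: pose=(-8,1,S); sL=9/20, sR=45/202; mL=9/4040, mR=-1359/2020; mL+mR=-2709/4040 → advance -1; mR−mL=-27/40 → turn -1·90°
n=1: pose=(-8,2,W); sL=90/409, sR=90/481; mL=-15165/196729, mR=-80100/196729; mL+mR=-95265/196729 → advance -1; mR−mL=-135/409 → turn -1·90°
n=2: pose=(-7,2,N); sL=45/221, sR=9/25; mL=-2853/11050, mR=-3114/5525; mL+mR=-9081/11050 → advance -1; mR−mL=-135/442 → turn -1·90°
n=3: pose=(-7,1,E); sL=90/233, sR=90/173; mL=-13185/40309, mR=-36540/40309; mL+mR=-49725/40309 → advance -1; mR−mL=-135/233 → turn -1·90°
n=4: pose=(-8,1,S); sL=9/20, sR=45/202; mL=9/4040, mR=-1359/2020; mL+mR=-2709/4040 → advance -1; mR−mL=-27/40 → turn -1·90°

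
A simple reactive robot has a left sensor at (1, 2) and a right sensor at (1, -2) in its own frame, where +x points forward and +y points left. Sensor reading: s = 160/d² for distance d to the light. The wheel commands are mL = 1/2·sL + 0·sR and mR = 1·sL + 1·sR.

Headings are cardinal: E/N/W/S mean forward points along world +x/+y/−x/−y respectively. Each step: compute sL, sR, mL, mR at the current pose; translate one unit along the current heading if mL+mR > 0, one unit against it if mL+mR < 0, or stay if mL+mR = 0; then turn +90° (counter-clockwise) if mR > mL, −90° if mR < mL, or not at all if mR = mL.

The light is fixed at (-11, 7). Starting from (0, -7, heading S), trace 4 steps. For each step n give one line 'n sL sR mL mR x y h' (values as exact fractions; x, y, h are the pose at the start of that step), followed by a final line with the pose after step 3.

0 80/197 80/153 40/197 28000/30141 0 -7 S
1 160/313 160/433 80/313 119360/135529 0 -8 E
2 20/37 20/49 10/37 1720/1813 1 -8 N
3 160/377 32/53 80/377 20544/19981 1 -7 W
final 0 -7 S

n=0: pose=(0,-7,S); sL=80/197, sR=80/153; mL=40/197, mR=28000/30141; mL+mR=34120/30141 → advance +1; mR−mL=21880/30141 → turn +1·90°
n=1: pose=(0,-8,E); sL=160/313, sR=160/433; mL=80/313, mR=119360/135529; mL+mR=154000/135529 → advance +1; mR−mL=84720/135529 → turn +1·90°
n=2: pose=(1,-8,N); sL=20/37, sR=20/49; mL=10/37, mR=1720/1813; mL+mR=2210/1813 → advance +1; mR−mL=1230/1813 → turn +1·90°
n=3: pose=(1,-7,W); sL=160/377, sR=32/53; mL=80/377, mR=20544/19981; mL+mR=24784/19981 → advance +1; mR−mL=16304/19981 → turn +1·90°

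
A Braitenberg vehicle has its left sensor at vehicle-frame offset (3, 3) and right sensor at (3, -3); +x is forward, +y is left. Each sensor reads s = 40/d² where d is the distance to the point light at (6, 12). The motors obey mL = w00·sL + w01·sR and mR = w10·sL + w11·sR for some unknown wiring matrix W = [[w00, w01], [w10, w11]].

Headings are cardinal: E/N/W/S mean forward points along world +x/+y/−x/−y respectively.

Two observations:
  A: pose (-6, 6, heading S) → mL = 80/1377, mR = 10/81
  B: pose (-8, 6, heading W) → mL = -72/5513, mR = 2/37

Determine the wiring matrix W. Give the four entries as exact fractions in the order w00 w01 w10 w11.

1/2 -1/2 1/2 0

obs A: pose=(-6,6,S) → sL=20/81, sR=20/153, mL=80/1377, mR=10/81
obs B: pose=(-8,6,W) → sL=4/37, sR=20/149, mL=-72/5513, mR=2/37
sensor matrix S = [[20/81, 20/153], [4/37, 20/149]]; det S = 144320/7591401
solve [mL_A; mL_B] = S·[w00; w01] and [mR_A; mR_B] = S·[w10; w11]:
  w00 = 1/2, w01 = -1/2, w10 = 1/2, w11 = 0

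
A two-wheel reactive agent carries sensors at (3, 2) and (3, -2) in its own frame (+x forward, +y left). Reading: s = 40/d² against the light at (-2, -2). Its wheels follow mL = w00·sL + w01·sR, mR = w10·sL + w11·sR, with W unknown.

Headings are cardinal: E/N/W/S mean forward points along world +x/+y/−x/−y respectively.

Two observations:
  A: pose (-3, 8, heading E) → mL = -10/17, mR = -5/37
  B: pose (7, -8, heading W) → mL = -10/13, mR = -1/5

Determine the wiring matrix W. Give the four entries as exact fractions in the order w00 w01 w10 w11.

0 -1 -1/2 0

obs A: pose=(-3,8,E) → sL=10/37, sR=10/17, mL=-10/17, mR=-5/37
obs B: pose=(7,-8,W) → sL=2/5, sR=10/13, mL=-10/13, mR=-1/5
sensor matrix S = [[10/37, 10/17], [2/5, 10/13]]; det S = -224/8177
solve [mL_A; mL_B] = S·[w00; w01] and [mR_A; mR_B] = S·[w10; w11]:
  w00 = 0, w01 = -1, w10 = -1/2, w11 = 0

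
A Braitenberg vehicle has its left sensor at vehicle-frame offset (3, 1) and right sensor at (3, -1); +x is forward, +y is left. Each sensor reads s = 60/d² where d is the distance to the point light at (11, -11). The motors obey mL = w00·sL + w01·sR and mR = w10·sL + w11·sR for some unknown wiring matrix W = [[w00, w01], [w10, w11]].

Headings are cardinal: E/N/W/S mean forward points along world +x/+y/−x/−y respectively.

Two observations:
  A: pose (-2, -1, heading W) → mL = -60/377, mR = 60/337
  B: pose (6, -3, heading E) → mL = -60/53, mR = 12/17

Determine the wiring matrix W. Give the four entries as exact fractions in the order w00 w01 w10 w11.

obs A: pose=(-2,-1,W) → sL=60/337, sR=60/377, mL=-60/377, mR=60/337
obs B: pose=(6,-3,E) → sL=12/17, sR=60/53, mL=-60/53, mR=12/17
sensor matrix S = [[60/337, 60/377], [12/17, 60/53]]; det S = 10212480/114471149
solve [mL_A; mL_B] = S·[w00; w01] and [mR_A; mR_B] = S·[w10; w11]:
  w00 = 0, w01 = -1, w10 = 1, w11 = 0

0 -1 1 0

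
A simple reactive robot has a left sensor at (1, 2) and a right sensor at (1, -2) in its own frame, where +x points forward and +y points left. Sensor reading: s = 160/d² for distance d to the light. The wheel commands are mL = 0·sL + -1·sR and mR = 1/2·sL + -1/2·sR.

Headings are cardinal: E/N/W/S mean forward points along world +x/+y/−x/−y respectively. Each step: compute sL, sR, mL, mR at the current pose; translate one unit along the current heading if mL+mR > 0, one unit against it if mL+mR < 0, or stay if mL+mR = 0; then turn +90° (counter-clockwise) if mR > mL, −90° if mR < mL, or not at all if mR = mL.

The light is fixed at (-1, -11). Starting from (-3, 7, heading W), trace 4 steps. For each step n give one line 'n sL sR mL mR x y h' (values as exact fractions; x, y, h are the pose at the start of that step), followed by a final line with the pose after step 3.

n=0: pose=(-3,7,W); sL=32/53, sR=160/409; mL=-160/409, mR=2304/21677; mL+mR=-6176/21677 → advance -1; mR−mL=10784/21677 → turn +1·90°
n=1: pose=(-2,7,S); sL=16/29, sR=80/149; mL=-80/149, mR=32/4321; mL+mR=-2288/4321 → advance -1; mR−mL=2352/4321 → turn +1·90°
n=2: pose=(-2,8,E); sL=160/441, sR=160/289; mL=-160/289, mR=-12160/127449; mL+mR=-82720/127449 → advance -1; mR−mL=58400/127449 → turn +1·90°
n=3: pose=(-3,8,N); sL=5/13, sR=2/5; mL=-2/5, mR=-1/130; mL+mR=-53/130 → advance -1; mR−mL=51/130 → turn +1·90°

0 32/53 160/409 -160/409 2304/21677 -3 7 W
1 16/29 80/149 -80/149 32/4321 -2 7 S
2 160/441 160/289 -160/289 -12160/127449 -2 8 E
3 5/13 2/5 -2/5 -1/130 -3 8 N
final -3 7 W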